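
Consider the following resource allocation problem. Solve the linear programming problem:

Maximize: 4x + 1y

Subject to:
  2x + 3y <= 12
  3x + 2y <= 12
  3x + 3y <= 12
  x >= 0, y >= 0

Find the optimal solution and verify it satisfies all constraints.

Feasible vertices: (0, 0), (0, 4), (4, 0)
Objective 4x + 1y at each vertex:
  (0, 0): 0
  (0, 4): 4
  (4, 0): 16
Maximum is 16 at (4, 0).
Verify constraints at (x, y) = (4, 0):
  2*4 + 3*0 = 8 <= 12
  3*4 + 2*0 = 12 <= 12 (active)
  3*4 + 3*0 = 12 <= 12 (active)
  x = 4 >= 0, y = 0 >= 0. All constraints satisfied.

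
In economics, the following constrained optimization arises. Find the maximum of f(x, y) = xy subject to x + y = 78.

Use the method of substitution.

Substitute y = 78 - x into f(x,y) = xy:
g(x) = x(78 - x) = 78x - x^2
g'(x) = 78 - 2x = 0  =>  x = 39
y = 78 - 39 = 39
Maximum value = 39 * 39 = 1521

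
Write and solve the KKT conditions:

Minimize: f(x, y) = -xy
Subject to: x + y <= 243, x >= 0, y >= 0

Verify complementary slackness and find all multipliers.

Problem: min -xy s.t. x + y <= 243 (multiplier lambda), x >= 0 (mu_x), y >= 0 (mu_y)
KKT stationarity: -y + lambda - mu_x = 0, -x + lambda - mu_y = 0, with lambda, mu_x, mu_y >= 0
Complementary slackness: lambda*(x + y - 243) = 0, mu_x*x = 0, mu_y*y = 0
If lambda = 0: y = -mu_x <= 0 and x = -mu_y <= 0 force x = y = 0 with f = 0; but x = y = 243/2 is feasible with f = -59049/4 < 0, so this is not the minimum. Hence lambda > 0 and x + y = 243.
Try x > 0, y > 0 (so mu_x = mu_y = 0): y = lambda, x = lambda => x = y = lambda
x + y = 243 => 2*lambda = 243 => lambda = 243/2
x* = y* = 243/2 > 0, consistent with mu_x = mu_y = 0.
(Any feasible point with x = 0 or y = 0 has f = 0 > -59049/4, so the minimum is not on those boundaries.)
min(-xy) = -59049/4 (i.e. max xy = 59049/4)
Multipliers: lambda = 243/2, mu_x = 0, mu_y = 0
Complementary slackness: lambda*(x + y - 243) = 243/2*(243/2 + 243/2 - 243) = 0, mu_x*x = 0*243/2 = 0, mu_y*y = 0*243/2 = 0. Satisfied.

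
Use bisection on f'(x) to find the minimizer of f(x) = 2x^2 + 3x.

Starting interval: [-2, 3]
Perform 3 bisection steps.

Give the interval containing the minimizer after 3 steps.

Finding critical point of f(x) = 2x^2 + 3x using bisection on f'(x) = 4x + 3.
f'(x) = 0 when x = -3/4.
Starting interval: [-2, 3]
Step 1: mid = 1/2, f'(mid) = 5, new interval = [-2, 1/2]
Step 2: mid = -3/4, f'(mid) = 0, new interval = [-3/4, -3/4]
Step 3: mid = -3/4, f'(mid) = 0, new interval = [-3/4, -3/4]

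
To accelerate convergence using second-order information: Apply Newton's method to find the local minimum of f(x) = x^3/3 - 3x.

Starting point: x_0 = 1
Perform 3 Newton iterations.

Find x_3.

f(x) = x^3/3 - 3x
f'(x) = x^2 - 3, f''(x) = 2x
Newton update: x_{n+1} = x_n - (x_n^2 - 3)/(2*x_n)
Step 1: x_0 = 1, f'=-2, f''=2, x_1 = 2
Step 2: x_1 = 2, f'=1, f''=4, x_2 = 7/4
Step 3: x_2 = 7/4, f'=1/16, f''=7/2, x_3 = 97/56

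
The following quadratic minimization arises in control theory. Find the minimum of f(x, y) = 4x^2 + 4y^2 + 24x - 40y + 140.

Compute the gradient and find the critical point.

f(x,y) = 4x^2 + 4y^2 + 24x - 40y + 140
df/dx = 8x + (24) = 0  =>  x = -3
df/dy = 8y + (-40) = 0  =>  y = 5
f(-3, 5) = 4*(-3)^2 + 4*(5)^2 + 24*(-3) + -40*(5) + 140 = 4
Hessian is diagonal with entries 8, 8 > 0, so this is a minimum.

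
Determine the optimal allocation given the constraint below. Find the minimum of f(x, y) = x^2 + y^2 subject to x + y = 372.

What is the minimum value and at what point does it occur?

Substitute y = 372 - x into f(x,y) = x^2 + y^2:
g(x) = x^2 + (372 - x)^2 = 2x^2 - 744x + 138384
g'(x) = 4x - 744 = 0  =>  x = 186
y = 372 - 186 = 186
Minimum value = 186^2 + 186^2 = 69192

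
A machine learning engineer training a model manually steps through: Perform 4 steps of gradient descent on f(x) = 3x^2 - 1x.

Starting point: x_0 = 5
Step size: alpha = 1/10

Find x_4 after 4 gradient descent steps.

f(x) = 3x^2 - 1x, f'(x) = 6x + (-1)
Step 1: f'(5) = 29, x_1 = 5 - 1/10 * 29 = 21/10
Step 2: f'(21/10) = 58/5, x_2 = 21/10 - 1/10 * 58/5 = 47/50
Step 3: f'(47/50) = 116/25, x_3 = 47/50 - 1/10 * 116/25 = 119/250
Step 4: f'(119/250) = 232/125, x_4 = 119/250 - 1/10 * 232/125 = 363/1250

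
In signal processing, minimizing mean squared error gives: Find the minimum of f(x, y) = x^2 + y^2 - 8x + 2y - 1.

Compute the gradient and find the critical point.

f(x,y) = x^2 + y^2 - 8x + 2y - 1
df/dx = 2x + (-8) = 0  =>  x = 4
df/dy = 2y + (2) = 0  =>  y = -1
f(4, -1) = 1*(4)^2 + 1*(-1)^2 + -8*(4) + 2*(-1) + -1 = -18
Hessian is diagonal with entries 2, 2 > 0, so this is a minimum.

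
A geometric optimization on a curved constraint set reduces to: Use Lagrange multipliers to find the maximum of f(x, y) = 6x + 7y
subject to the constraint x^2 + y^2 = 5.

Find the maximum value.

Set up Lagrange conditions: grad f = lambda * grad g
  6 = 2*lambda*x
  7 = 2*lambda*y
From these: x/y = 6/7, so x = 6t, y = 7t for some t.
Substitute into constraint: (6t)^2 + (7t)^2 = 5
  t^2 * 85 = 5
  t = sqrt(5/85)
Maximum = 6*x + 7*y = (6^2 + 7^2)*t = 85 * sqrt(5/85) = sqrt(425)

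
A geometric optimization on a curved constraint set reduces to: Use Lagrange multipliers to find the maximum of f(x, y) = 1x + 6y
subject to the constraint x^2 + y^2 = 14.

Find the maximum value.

Set up Lagrange conditions: grad f = lambda * grad g
  1 = 2*lambda*x
  6 = 2*lambda*y
From these: x/y = 1/6, so x = 1t, y = 6t for some t.
Substitute into constraint: (1t)^2 + (6t)^2 = 14
  t^2 * 37 = 14
  t = sqrt(14/37)
Maximum = 1*x + 6*y = (1^2 + 6^2)*t = 37 * sqrt(14/37) = sqrt(518)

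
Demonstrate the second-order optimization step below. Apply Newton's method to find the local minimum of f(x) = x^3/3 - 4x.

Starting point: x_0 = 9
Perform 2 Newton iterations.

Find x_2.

f(x) = x^3/3 - 4x
f'(x) = x^2 - 4, f''(x) = 2x
Newton update: x_{n+1} = x_n - (x_n^2 - 4)/(2*x_n)
Step 1: x_0 = 9, f'=77, f''=18, x_1 = 85/18
Step 2: x_1 = 85/18, f'=5929/324, f''=85/9, x_2 = 8521/3060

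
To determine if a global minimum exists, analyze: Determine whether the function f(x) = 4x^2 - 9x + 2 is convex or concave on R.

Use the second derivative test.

f(x) = 4x^2 - 9x + 2
f'(x) = 8x - 9
f''(x) = 8
Since f''(x) = 8 > 0 for all x, f is convex on R.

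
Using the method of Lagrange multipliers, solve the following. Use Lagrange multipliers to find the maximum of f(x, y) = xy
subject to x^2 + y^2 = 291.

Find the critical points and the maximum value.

Lagrange conditions: y = 2*lambda*x and x = 2*lambda*y
If x = 0 then y = 0, violating the constraint, so x, y != 0.
Dividing: y/x = x/y => x^2 = y^2 => y = x or y = -x
Constraint: 2x^2 = 291 => x^2 = 291/2 => x = +/-sqrt(291/2)
Critical points: (sqrt(291/2), sqrt(291/2)), (-sqrt(291/2), -sqrt(291/2)), (sqrt(291/2), -sqrt(291/2)), (-sqrt(291/2), sqrt(291/2))
  y = x:  xy = x^2 = 291/2  at (sqrt(291/2), sqrt(291/2)) and (-sqrt(291/2), -sqrt(291/2))
  y = -x: xy = -x^2 = -291/2 at (sqrt(291/2), -sqrt(291/2)) and (-sqrt(291/2), sqrt(291/2))
Maximum xy = 291/2 at (sqrt(291/2), sqrt(291/2)) and (-sqrt(291/2), -sqrt(291/2))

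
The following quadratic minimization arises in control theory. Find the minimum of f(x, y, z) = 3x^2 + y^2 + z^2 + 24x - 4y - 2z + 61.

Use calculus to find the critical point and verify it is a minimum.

f(x,y,z) = 3x^2 + y^2 + z^2 + 24x - 4y - 2z + 61
df/dx = 6x + (24) = 0 => x = -4
df/dy = 2y + (-4) = 0 => y = 2
df/dz = 2z + (-2) = 0 => z = 1
f(-4,2,1) = 3*(-4)^2 + 1*(2)^2 + 1*(1)^2 + 24*(-4) + -4*(2) + -2*(1) + 61 = 8
Hessian is diagonal with entries 6, 2, 2 > 0, confirmed minimum.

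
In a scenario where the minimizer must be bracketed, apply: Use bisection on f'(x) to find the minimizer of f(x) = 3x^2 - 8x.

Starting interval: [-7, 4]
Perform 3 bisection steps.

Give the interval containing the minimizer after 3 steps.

Finding critical point of f(x) = 3x^2 - 8x using bisection on f'(x) = 6x + -8.
f'(x) = 0 when x = 4/3.
Starting interval: [-7, 4]
Step 1: mid = -3/2, f'(mid) = -17, new interval = [-3/2, 4]
Step 2: mid = 5/4, f'(mid) = -1/2, new interval = [5/4, 4]
Step 3: mid = 21/8, f'(mid) = 31/4, new interval = [5/4, 21/8]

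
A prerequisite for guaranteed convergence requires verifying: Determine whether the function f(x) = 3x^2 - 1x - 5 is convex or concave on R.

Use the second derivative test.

f(x) = 3x^2 - 1x - 5
f'(x) = 6x - 1
f''(x) = 6
Since f''(x) = 6 > 0 for all x, f is convex on R.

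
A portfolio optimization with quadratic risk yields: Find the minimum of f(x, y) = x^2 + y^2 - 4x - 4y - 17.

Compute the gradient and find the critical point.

f(x,y) = x^2 + y^2 - 4x - 4y - 17
df/dx = 2x + (-4) = 0  =>  x = 2
df/dy = 2y + (-4) = 0  =>  y = 2
f(2, 2) = 1*(2)^2 + 1*(2)^2 + -4*(2) + -4*(2) + -17 = -25
Hessian is diagonal with entries 2, 2 > 0, so this is a minimum.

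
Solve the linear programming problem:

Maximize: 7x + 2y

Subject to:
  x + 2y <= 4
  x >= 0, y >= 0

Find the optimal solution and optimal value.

The feasible region has vertices at [(0, 0), (4, 0), (0, 2)].
Checking objective 7x + 2y at each vertex:
  (0, 0): 7*0 + 2*0 = 0
  (4, 0): 7*4 + 2*0 = 28
  (0, 2): 7*0 + 2*2 = 4
Maximum is 28 at (4, 0).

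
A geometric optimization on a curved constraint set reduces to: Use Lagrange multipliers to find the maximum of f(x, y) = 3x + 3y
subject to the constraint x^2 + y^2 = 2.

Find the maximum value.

Set up Lagrange conditions: grad f = lambda * grad g
  3 = 2*lambda*x
  3 = 2*lambda*y
From these: x/y = 3/3, so x = 3t, y = 3t for some t.
Substitute into constraint: (3t)^2 + (3t)^2 = 2
  t^2 * 18 = 2
  t = sqrt(2/18)
Maximum = 3*x + 3*y = (3^2 + 3^2)*t = 18 * sqrt(2/18) = 6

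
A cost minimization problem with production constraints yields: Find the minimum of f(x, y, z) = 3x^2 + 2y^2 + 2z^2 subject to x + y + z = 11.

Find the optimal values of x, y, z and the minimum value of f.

Using Lagrange multipliers on f = 3x^2 + 2y^2 + 2z^2 with constraint x + y + z = 11:
Conditions: 2*3*x = lambda, 2*2*y = lambda, 2*2*z = lambda
So x = lambda/6, y = lambda/4, z = lambda/4
Substituting into constraint: lambda * (2/3) = 11
lambda = 33/2
x = 11/4, y = 33/8, z = 33/8
Minimum value = 363/4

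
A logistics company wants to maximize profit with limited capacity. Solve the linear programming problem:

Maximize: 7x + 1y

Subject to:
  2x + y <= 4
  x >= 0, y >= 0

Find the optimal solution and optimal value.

The feasible region has vertices at [(0, 0), (2, 0), (0, 4)].
Checking objective 7x + 1y at each vertex:
  (0, 0): 7*0 + 1*0 = 0
  (2, 0): 7*2 + 1*0 = 14
  (0, 4): 7*0 + 1*4 = 4
Maximum is 14 at (2, 0).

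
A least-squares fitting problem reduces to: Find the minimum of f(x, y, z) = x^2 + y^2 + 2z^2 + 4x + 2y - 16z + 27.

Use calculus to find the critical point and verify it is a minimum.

f(x,y,z) = x^2 + y^2 + 2z^2 + 4x + 2y - 16z + 27
df/dx = 2x + (4) = 0 => x = -2
df/dy = 2y + (2) = 0 => y = -1
df/dz = 4z + (-16) = 0 => z = 4
f(-2,-1,4) = 1*(-2)^2 + 1*(-1)^2 + 2*(4)^2 + 4*(-2) + 2*(-1) + -16*(4) + 27 = -10
Hessian is diagonal with entries 2, 2, 4 > 0, confirmed minimum.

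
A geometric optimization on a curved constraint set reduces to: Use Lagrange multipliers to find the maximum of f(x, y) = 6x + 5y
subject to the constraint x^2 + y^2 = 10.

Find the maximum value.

Set up Lagrange conditions: grad f = lambda * grad g
  6 = 2*lambda*x
  5 = 2*lambda*y
From these: x/y = 6/5, so x = 6t, y = 5t for some t.
Substitute into constraint: (6t)^2 + (5t)^2 = 10
  t^2 * 61 = 10
  t = sqrt(10/61)
Maximum = 6*x + 5*y = (6^2 + 5^2)*t = 61 * sqrt(10/61) = sqrt(610)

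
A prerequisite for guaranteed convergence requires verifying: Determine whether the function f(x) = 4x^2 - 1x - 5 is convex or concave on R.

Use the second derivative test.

f(x) = 4x^2 - 1x - 5
f'(x) = 8x - 1
f''(x) = 8
Since f''(x) = 8 > 0 for all x, f is convex on R.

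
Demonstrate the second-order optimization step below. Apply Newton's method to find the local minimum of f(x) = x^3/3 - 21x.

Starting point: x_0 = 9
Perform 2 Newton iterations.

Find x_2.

f(x) = x^3/3 - 21x
f'(x) = x^2 - 21, f''(x) = 2x
Newton update: x_{n+1} = x_n - (x_n^2 - 21)/(2*x_n)
Step 1: x_0 = 9, f'=60, f''=18, x_1 = 17/3
Step 2: x_1 = 17/3, f'=100/9, f''=34/3, x_2 = 239/51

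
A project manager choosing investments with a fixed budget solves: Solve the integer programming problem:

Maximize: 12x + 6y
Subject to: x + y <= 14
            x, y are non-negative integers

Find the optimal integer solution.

Objective: 12x + 6y, constraint: x + y <= 14
Coefficient of x is 12 >= coefficient of y is 6, so allocate the entire budget to x.
Optimal: x = 14, y = 0, value = 168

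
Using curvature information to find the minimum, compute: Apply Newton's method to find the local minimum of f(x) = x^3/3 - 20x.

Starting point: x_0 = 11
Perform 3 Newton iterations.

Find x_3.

f(x) = x^3/3 - 20x
f'(x) = x^2 - 20, f''(x) = 2x
Newton update: x_{n+1} = x_n - (x_n^2 - 20)/(2*x_n)
Step 1: x_0 = 11, f'=101, f''=22, x_1 = 141/22
Step 2: x_1 = 141/22, f'=10201/484, f''=141/11, x_2 = 29561/6204
Step 3: x_2 = 29561/6204, f'=104060401/38489616, f''=29561/3102, x_3 = 1643645041/366792888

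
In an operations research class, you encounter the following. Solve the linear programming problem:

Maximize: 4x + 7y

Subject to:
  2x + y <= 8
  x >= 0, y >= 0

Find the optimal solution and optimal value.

The feasible region has vertices at [(0, 0), (4, 0), (0, 8)].
Checking objective 4x + 7y at each vertex:
  (0, 0): 4*0 + 7*0 = 0
  (4, 0): 4*4 + 7*0 = 16
  (0, 8): 4*0 + 7*8 = 56
Maximum is 56 at (0, 8).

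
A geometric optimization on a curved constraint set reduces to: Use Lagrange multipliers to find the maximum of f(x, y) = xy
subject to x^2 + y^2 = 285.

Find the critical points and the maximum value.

Lagrange conditions: y = 2*lambda*x and x = 2*lambda*y
If x = 0 then y = 0, violating the constraint, so x, y != 0.
Dividing: y/x = x/y => x^2 = y^2 => y = x or y = -x
Constraint: 2x^2 = 285 => x^2 = 285/2 => x = +/-sqrt(285/2)
Critical points: (sqrt(285/2), sqrt(285/2)), (-sqrt(285/2), -sqrt(285/2)), (sqrt(285/2), -sqrt(285/2)), (-sqrt(285/2), sqrt(285/2))
  y = x:  xy = x^2 = 285/2  at (sqrt(285/2), sqrt(285/2)) and (-sqrt(285/2), -sqrt(285/2))
  y = -x: xy = -x^2 = -285/2 at (sqrt(285/2), -sqrt(285/2)) and (-sqrt(285/2), sqrt(285/2))
Maximum xy = 285/2 at (sqrt(285/2), sqrt(285/2)) and (-sqrt(285/2), -sqrt(285/2))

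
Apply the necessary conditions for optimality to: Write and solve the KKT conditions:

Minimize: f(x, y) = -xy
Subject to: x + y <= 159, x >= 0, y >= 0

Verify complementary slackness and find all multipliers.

Problem: min -xy s.t. x + y <= 159 (multiplier lambda), x >= 0 (mu_x), y >= 0 (mu_y)
KKT stationarity: -y + lambda - mu_x = 0, -x + lambda - mu_y = 0, with lambda, mu_x, mu_y >= 0
Complementary slackness: lambda*(x + y - 159) = 0, mu_x*x = 0, mu_y*y = 0
If lambda = 0: y = -mu_x <= 0 and x = -mu_y <= 0 force x = y = 0 with f = 0; but x = y = 159/2 is feasible with f = -25281/4 < 0, so this is not the minimum. Hence lambda > 0 and x + y = 159.
Try x > 0, y > 0 (so mu_x = mu_y = 0): y = lambda, x = lambda => x = y = lambda
x + y = 159 => 2*lambda = 159 => lambda = 159/2
x* = y* = 159/2 > 0, consistent with mu_x = mu_y = 0.
(Any feasible point with x = 0 or y = 0 has f = 0 > -25281/4, so the minimum is not on those boundaries.)
min(-xy) = -25281/4 (i.e. max xy = 25281/4)
Multipliers: lambda = 159/2, mu_x = 0, mu_y = 0
Complementary slackness: lambda*(x + y - 159) = 159/2*(159/2 + 159/2 - 159) = 0, mu_x*x = 0*159/2 = 0, mu_y*y = 0*159/2 = 0. Satisfied.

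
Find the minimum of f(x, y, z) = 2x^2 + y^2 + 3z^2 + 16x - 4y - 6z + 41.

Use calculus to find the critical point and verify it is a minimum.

f(x,y,z) = 2x^2 + y^2 + 3z^2 + 16x - 4y - 6z + 41
df/dx = 4x + (16) = 0 => x = -4
df/dy = 2y + (-4) = 0 => y = 2
df/dz = 6z + (-6) = 0 => z = 1
f(-4,2,1) = 2*(-4)^2 + 1*(2)^2 + 3*(1)^2 + 16*(-4) + -4*(2) + -6*(1) + 41 = 2
Hessian is diagonal with entries 4, 2, 6 > 0, confirmed minimum.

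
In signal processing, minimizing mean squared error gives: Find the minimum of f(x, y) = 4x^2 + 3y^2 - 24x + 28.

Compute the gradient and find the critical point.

f(x,y) = 4x^2 + 3y^2 - 24x + 28
df/dx = 8x + (-24) = 0  =>  x = 3
df/dy = 6y + (0) = 0  =>  y = 0
f(3, 0) = 4*(3)^2 + 3*(0)^2 + -24*(3) + 28 = -8
Hessian is diagonal with entries 8, 6 > 0, so this is a minimum.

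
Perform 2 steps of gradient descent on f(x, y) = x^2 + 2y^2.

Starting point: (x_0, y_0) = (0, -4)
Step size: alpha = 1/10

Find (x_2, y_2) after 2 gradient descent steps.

f(x,y) = x^2 + 2y^2
grad_x = 2x + 0y, grad_y = 4y + 0x
Step 1: grad = (0, -16), (0, -12/5)
Step 2: grad = (0, -48/5), (0, -36/25)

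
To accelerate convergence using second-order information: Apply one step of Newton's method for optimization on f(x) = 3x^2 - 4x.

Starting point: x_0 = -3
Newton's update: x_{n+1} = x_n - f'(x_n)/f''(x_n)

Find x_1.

f(x) = 3x^2 - 4x
f'(x) = 6x + (-4), f''(x) = 6
Newton step: x_1 = x_0 - f'(x_0)/f''(x_0)
f'(-3) = -22
x_1 = -3 - -22/6 = 2/3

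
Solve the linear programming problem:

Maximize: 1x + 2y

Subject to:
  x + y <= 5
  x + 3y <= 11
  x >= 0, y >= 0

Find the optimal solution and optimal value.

Feasible vertices: (0, 0), (0, 11/3), (2, 3), (5, 0)
Objective 1x + 2y at each:
  (0, 0): 0
  (0, 11/3): 22/3
  (2, 3): 8
  (5, 0): 5
Maximum is 8 at (2, 3).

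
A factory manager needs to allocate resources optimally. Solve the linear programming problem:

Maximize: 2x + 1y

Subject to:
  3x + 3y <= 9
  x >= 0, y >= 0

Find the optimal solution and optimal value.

The feasible region has vertices at [(0, 0), (3, 0), (0, 3)].
Checking objective 2x + 1y at each vertex:
  (0, 0): 2*0 + 1*0 = 0
  (3, 0): 2*3 + 1*0 = 6
  (0, 3): 2*0 + 1*3 = 3
Maximum is 6 at (3, 0).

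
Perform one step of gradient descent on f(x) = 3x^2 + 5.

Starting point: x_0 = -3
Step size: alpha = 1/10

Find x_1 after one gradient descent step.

f(x) = 3x^2 + 5
f'(x) = 6x + 0
f'(-3) = 6*-3 + (0) = -18
x_1 = x_0 - alpha * f'(x_0) = -3 - 1/10 * -18 = -6/5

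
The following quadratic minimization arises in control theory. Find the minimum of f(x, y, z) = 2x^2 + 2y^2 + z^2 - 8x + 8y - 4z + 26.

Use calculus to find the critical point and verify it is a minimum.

f(x,y,z) = 2x^2 + 2y^2 + z^2 - 8x + 8y - 4z + 26
df/dx = 4x + (-8) = 0 => x = 2
df/dy = 4y + (8) = 0 => y = -2
df/dz = 2z + (-4) = 0 => z = 2
f(2,-2,2) = 2*(2)^2 + 2*(-2)^2 + 1*(2)^2 + -8*(2) + 8*(-2) + -4*(2) + 26 = 6
Hessian is diagonal with entries 4, 4, 2 > 0, confirmed minimum.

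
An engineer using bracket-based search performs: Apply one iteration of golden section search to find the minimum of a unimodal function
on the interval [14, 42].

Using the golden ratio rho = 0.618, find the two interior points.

Golden section search on [14, 42].
Golden ratio rho = 0.618 (approx).
Interior points:
  x_1 = 14 + (1-0.618)*28 = 24.6960
  x_2 = 14 + 0.618*28 = 31.3040
Compare f(x_1) and f(x_2) to determine which subinterval to keep.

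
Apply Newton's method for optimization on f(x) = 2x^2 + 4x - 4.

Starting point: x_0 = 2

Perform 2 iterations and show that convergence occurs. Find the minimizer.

f(x) = 2x^2 + 4x - 4, f'(x) = 4x + (4), f''(x) = 4
Step 1: f'(2) = 12, x_1 = 2 - 12/4 = -1
Step 2: f'(-1) = 0, x_2 = -1 (converged)
Newton's method converges in 1 step for quadratics.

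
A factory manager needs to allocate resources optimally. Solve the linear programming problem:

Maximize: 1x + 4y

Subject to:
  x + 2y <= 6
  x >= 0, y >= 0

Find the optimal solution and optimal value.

The feasible region has vertices at [(0, 0), (6, 0), (0, 3)].
Checking objective 1x + 4y at each vertex:
  (0, 0): 1*0 + 4*0 = 0
  (6, 0): 1*6 + 4*0 = 6
  (0, 3): 1*0 + 4*3 = 12
Maximum is 12 at (0, 3).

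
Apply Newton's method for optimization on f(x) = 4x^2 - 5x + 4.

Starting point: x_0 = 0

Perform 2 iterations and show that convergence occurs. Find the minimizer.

f(x) = 4x^2 - 5x + 4, f'(x) = 8x + (-5), f''(x) = 8
Step 1: f'(0) = -5, x_1 = 0 - -5/8 = 5/8
Step 2: f'(5/8) = 0, x_2 = 5/8 (converged)
Newton's method converges in 1 step for quadratics.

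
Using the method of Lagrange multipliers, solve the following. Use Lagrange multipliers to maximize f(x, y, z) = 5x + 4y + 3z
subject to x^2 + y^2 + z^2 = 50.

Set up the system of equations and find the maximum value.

Lagrange conditions: 5 = 2*lambda*x, 4 = 2*lambda*y, 3 = 2*lambda*z
So x:5 = y:4 = z:3, i.e. x = 5t, y = 4t, z = 3t
Constraint: t^2*(5^2 + 4^2 + 3^2) = 50
  t^2 * 50 = 50  =>  t = sqrt(1)
Maximum = 5*5t + 4*4t + 3*3t = 50*sqrt(1) = 50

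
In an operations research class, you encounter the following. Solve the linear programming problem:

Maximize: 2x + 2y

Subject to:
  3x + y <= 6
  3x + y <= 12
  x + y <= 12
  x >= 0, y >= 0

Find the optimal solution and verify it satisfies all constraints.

Feasible vertices: (0, 0), (0, 6), (2, 0)
Objective 2x + 2y at each vertex:
  (0, 0): 0
  (0, 6): 12
  (2, 0): 4
Maximum is 12 at (0, 6).
Verify constraints at (x, y) = (0, 6):
  3*0 + 1*6 = 6 <= 6 (active)
  3*0 + 1*6 = 6 <= 12
  1*0 + 1*6 = 6 <= 12
  x = 0 >= 0, y = 6 >= 0. All constraints satisfied.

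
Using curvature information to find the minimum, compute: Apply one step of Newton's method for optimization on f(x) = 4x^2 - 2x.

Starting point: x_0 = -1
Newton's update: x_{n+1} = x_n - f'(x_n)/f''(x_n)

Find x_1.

f(x) = 4x^2 - 2x
f'(x) = 8x + (-2), f''(x) = 8
Newton step: x_1 = x_0 - f'(x_0)/f''(x_0)
f'(-1) = -10
x_1 = -1 - -10/8 = 1/4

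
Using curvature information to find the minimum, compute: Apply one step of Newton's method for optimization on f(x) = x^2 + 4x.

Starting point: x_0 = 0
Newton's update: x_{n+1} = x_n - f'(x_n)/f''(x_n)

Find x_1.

f(x) = x^2 + 4x
f'(x) = 2x + (4), f''(x) = 2
Newton step: x_1 = x_0 - f'(x_0)/f''(x_0)
f'(0) = 4
x_1 = 0 - 4/2 = -2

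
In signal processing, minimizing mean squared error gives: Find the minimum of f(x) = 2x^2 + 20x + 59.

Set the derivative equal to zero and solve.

f(x) = 2x^2 + 20x + 59
f'(x) = 4x + (20) = 0
x = -20/4 = -5
f(-5) = 9
Since f''(x) = 4 > 0, this is a minimum.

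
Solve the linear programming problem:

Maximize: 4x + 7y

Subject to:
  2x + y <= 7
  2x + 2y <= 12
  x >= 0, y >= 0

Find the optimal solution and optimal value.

Feasible vertices: (0, 0), (0, 6), (1, 5), (7/2, 0)
Objective 4x + 7y at each:
  (0, 0): 0
  (0, 6): 42
  (1, 5): 39
  (7/2, 0): 14
Maximum is 42 at (0, 6).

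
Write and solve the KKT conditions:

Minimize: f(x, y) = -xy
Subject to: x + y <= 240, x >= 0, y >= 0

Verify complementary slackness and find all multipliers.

Problem: min -xy s.t. x + y <= 240 (multiplier lambda), x >= 0 (mu_x), y >= 0 (mu_y)
KKT stationarity: -y + lambda - mu_x = 0, -x + lambda - mu_y = 0, with lambda, mu_x, mu_y >= 0
Complementary slackness: lambda*(x + y - 240) = 0, mu_x*x = 0, mu_y*y = 0
If lambda = 0: y = -mu_x <= 0 and x = -mu_y <= 0 force x = y = 0 with f = 0; but x = y = 120 is feasible with f = -14400 < 0, so this is not the minimum. Hence lambda > 0 and x + y = 240.
Try x > 0, y > 0 (so mu_x = mu_y = 0): y = lambda, x = lambda => x = y = lambda
x + y = 240 => 2*lambda = 240 => lambda = 120
x* = y* = 120 > 0, consistent with mu_x = mu_y = 0.
(Any feasible point with x = 0 or y = 0 has f = 0 > -14400, so the minimum is not on those boundaries.)
min(-xy) = -14400 (i.e. max xy = 14400)
Multipliers: lambda = 120, mu_x = 0, mu_y = 0
Complementary slackness: lambda*(x + y - 240) = 120*(120 + 120 - 240) = 0, mu_x*x = 0*120 = 0, mu_y*y = 0*120 = 0. Satisfied.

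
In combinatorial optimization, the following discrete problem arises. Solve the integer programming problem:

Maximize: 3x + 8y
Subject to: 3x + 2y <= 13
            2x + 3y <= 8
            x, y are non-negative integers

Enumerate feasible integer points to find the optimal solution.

Constraint 1: 3x + 2y <= 13
Constraint 2: 2x + 3y <= 8
Feasible x range (need y >= 0): 0 <= x <= min(13/3, 8/2) => x in {0, ..., 4}.
Enumerate feasible integer points row by row (the coefficient of y is 8 > 0, so for each x the largest feasible y gives the best value):
  x = 0: y <= min((13 - 3*0)/2, (8 - 2*0)/3) => y in {0, ..., 2}; best 3*0 + 8*2 = 16
  x = 1: y <= min((13 - 3*1)/2, (8 - 2*1)/3) => y in {0, ..., 2}; best 3*1 + 8*2 = 19
  x = 2: y <= min((13 - 3*2)/2, (8 - 2*2)/3) => y in {0, ..., 1}; best 3*2 + 8*1 = 14
  x = 3: y <= min((13 - 3*3)/2, (8 - 2*3)/3) => y in {0}; best 3*3 + 8*0 = 9
  x = 4: y <= min((13 - 3*4)/2, (8 - 2*4)/3) => y in {0}; best 3*4 + 8*0 = 12
The maximum 3x + 8y = 19 is achieved at x = 1, y = 2.
Check: 3*1 + 2*2 = 7 <= 13 and 2*1 + 3*2 = 8 <= 8.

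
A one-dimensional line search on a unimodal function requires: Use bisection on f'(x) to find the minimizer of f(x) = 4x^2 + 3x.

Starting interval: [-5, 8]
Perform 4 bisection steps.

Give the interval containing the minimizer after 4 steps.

Finding critical point of f(x) = 4x^2 + 3x using bisection on f'(x) = 8x + 3.
f'(x) = 0 when x = -3/8.
Starting interval: [-5, 8]
Step 1: mid = 3/2, f'(mid) = 15, new interval = [-5, 3/2]
Step 2: mid = -7/4, f'(mid) = -11, new interval = [-7/4, 3/2]
Step 3: mid = -1/8, f'(mid) = 2, new interval = [-7/4, -1/8]
Step 4: mid = -15/16, f'(mid) = -9/2, new interval = [-15/16, -1/8]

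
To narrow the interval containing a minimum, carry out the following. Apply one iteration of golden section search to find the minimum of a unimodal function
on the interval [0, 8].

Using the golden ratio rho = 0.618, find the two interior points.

Golden section search on [0, 8].
Golden ratio rho = 0.618 (approx).
Interior points:
  x_1 = 0 + (1-0.618)*8 = 3.0560
  x_2 = 0 + 0.618*8 = 4.9440
Compare f(x_1) and f(x_2) to determine which subinterval to keep.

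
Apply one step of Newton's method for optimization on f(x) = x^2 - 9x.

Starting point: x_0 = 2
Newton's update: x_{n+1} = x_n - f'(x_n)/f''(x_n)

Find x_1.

f(x) = x^2 - 9x
f'(x) = 2x + (-9), f''(x) = 2
Newton step: x_1 = x_0 - f'(x_0)/f''(x_0)
f'(2) = -5
x_1 = 2 - -5/2 = 9/2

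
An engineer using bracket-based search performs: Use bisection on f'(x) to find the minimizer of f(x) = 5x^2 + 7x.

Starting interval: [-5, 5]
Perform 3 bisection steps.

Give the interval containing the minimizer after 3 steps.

Finding critical point of f(x) = 5x^2 + 7x using bisection on f'(x) = 10x + 7.
f'(x) = 0 when x = -7/10.
Starting interval: [-5, 5]
Step 1: mid = 0, f'(mid) = 7, new interval = [-5, 0]
Step 2: mid = -5/2, f'(mid) = -18, new interval = [-5/2, 0]
Step 3: mid = -5/4, f'(mid) = -11/2, new interval = [-5/4, 0]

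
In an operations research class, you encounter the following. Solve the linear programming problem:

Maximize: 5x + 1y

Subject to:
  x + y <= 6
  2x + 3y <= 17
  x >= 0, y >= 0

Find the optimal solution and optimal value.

Feasible vertices: (0, 0), (0, 17/3), (1, 5), (6, 0)
Objective 5x + 1y at each:
  (0, 0): 0
  (0, 17/3): 17/3
  (1, 5): 10
  (6, 0): 30
Maximum is 30 at (6, 0).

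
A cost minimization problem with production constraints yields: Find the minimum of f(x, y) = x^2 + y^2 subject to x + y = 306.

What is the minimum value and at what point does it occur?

Substitute y = 306 - x into f(x,y) = x^2 + y^2:
g(x) = x^2 + (306 - x)^2 = 2x^2 - 612x + 93636
g'(x) = 4x - 612 = 0  =>  x = 153
y = 306 - 153 = 153
Minimum value = 153^2 + 153^2 = 46818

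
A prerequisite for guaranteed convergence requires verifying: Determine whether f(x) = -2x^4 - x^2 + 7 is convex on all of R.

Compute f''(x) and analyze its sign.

f(x) = -2x^4 - x^2 + 7
f'(x) = -8x^3 + -2x
f''(x) = -24x^2 + -2
f''(x) = -24x^2 + -2 <= -2 < 0 for all x
Therefore, f is concave on R.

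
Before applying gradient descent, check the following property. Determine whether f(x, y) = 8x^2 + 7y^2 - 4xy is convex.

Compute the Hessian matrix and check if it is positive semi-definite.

f(x,y) = 8x^2 + 7y^2 - 4xy
Hessian H = [[16, -4], [-4, 14]]
trace(H) = 30, det(H) = 208
Eigenvalues: (30 +/- sqrt(68)) / 2 = 19.12, 10.88
Since both eigenvalues > 0, f is convex.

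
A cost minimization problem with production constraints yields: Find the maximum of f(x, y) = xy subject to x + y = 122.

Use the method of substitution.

Substitute y = 122 - x into f(x,y) = xy:
g(x) = x(122 - x) = 122x - x^2
g'(x) = 122 - 2x = 0  =>  x = 61
y = 122 - 61 = 61
Maximum value = 61 * 61 = 3721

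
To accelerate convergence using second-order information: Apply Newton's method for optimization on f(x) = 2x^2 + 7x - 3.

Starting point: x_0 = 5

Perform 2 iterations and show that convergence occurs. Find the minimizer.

f(x) = 2x^2 + 7x - 3, f'(x) = 4x + (7), f''(x) = 4
Step 1: f'(5) = 27, x_1 = 5 - 27/4 = -7/4
Step 2: f'(-7/4) = 0, x_2 = -7/4 (converged)
Newton's method converges in 1 step for quadratics.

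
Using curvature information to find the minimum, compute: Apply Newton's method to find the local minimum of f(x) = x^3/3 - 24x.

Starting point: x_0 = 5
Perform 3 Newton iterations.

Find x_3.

f(x) = x^3/3 - 24x
f'(x) = x^2 - 24, f''(x) = 2x
Newton update: x_{n+1} = x_n - (x_n^2 - 24)/(2*x_n)
Step 1: x_0 = 5, f'=1, f''=10, x_1 = 49/10
Step 2: x_1 = 49/10, f'=1/100, f''=49/5, x_2 = 4801/980
Step 3: x_2 = 4801/980, f'=1/960400, f''=4801/490, x_3 = 46099201/9409960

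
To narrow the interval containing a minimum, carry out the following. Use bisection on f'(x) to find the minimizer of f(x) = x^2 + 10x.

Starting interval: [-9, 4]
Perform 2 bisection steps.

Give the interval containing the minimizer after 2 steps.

Finding critical point of f(x) = x^2 + 10x using bisection on f'(x) = 2x + 10.
f'(x) = 0 when x = -5.
Starting interval: [-9, 4]
Step 1: mid = -5/2, f'(mid) = 5, new interval = [-9, -5/2]
Step 2: mid = -23/4, f'(mid) = -3/2, new interval = [-23/4, -5/2]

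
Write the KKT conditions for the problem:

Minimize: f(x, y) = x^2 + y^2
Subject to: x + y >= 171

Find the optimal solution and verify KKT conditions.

KKT conditions for min x^2 + y^2 s.t. x + y >= 171:
Stationarity: 2x = mu, 2y = mu
So x = y = mu/2.
Complementary slackness: mu*(x + y - 171) = 0
Primal feasibility: x + y >= 171; dual feasibility: mu >= 0
If mu = 0 then x = y = 0, but 0 + 0 < 171 is infeasible, so the constraint is active.
Constraint active: x + y = 2*(mu/2) = 171 => mu = 171
x = y = 171/2, f = 29241/2
Verify: stationarity 2*(171/2) = 171 = mu; primal 171/2 + 171/2 = 171 >= 171; dual mu = 171 >= 0; complementary slackness 171*(171 - 171) = 0. All KKT conditions hold.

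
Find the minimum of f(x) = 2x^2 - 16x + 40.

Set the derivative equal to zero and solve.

f(x) = 2x^2 - 16x + 40
f'(x) = 4x + (-16) = 0
x = 16/4 = 4
f(4) = 8
Since f''(x) = 4 > 0, this is a minimum.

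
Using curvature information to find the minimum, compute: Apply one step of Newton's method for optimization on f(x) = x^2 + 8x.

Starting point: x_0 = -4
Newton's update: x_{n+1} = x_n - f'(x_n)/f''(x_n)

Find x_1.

f(x) = x^2 + 8x
f'(x) = 2x + (8), f''(x) = 2
Newton step: x_1 = x_0 - f'(x_0)/f''(x_0)
f'(-4) = 0
x_1 = -4 - 0/2 = -4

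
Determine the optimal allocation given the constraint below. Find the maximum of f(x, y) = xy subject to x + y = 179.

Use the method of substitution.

Substitute y = 179 - x into f(x,y) = xy:
g(x) = x(179 - x) = 179x - x^2
g'(x) = 179 - 2x = 0  =>  x = 179/2
y = 179 - 179/2 = 179/2
Maximum value = (179/2) * (179/2) = 32041/4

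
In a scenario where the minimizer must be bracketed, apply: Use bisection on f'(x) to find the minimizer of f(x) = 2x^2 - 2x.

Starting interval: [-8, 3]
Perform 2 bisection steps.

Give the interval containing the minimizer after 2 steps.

Finding critical point of f(x) = 2x^2 - 2x using bisection on f'(x) = 4x + -2.
f'(x) = 0 when x = 1/2.
Starting interval: [-8, 3]
Step 1: mid = -5/2, f'(mid) = -12, new interval = [-5/2, 3]
Step 2: mid = 1/4, f'(mid) = -1, new interval = [1/4, 3]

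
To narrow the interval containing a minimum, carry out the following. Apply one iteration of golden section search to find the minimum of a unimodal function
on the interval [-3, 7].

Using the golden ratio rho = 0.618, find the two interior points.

Golden section search on [-3, 7].
Golden ratio rho = 0.618 (approx).
Interior points:
  x_1 = -3 + (1-0.618)*10 = 0.8200
  x_2 = -3 + 0.618*10 = 3.1800
Compare f(x_1) and f(x_2) to determine which subinterval to keep.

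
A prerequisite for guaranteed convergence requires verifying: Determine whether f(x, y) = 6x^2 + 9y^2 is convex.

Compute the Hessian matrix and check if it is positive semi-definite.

f(x,y) = 6x^2 + 9y^2
Hessian H = [[12, 0], [0, 18]]
trace(H) = 30, det(H) = 216
Eigenvalues: (30 +/- sqrt(36)) / 2 = 18, 12
Since both eigenvalues > 0, f is convex.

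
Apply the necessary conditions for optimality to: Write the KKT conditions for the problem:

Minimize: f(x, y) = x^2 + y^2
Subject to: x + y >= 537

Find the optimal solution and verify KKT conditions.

KKT conditions for min x^2 + y^2 s.t. x + y >= 537:
Stationarity: 2x = mu, 2y = mu
So x = y = mu/2.
Complementary slackness: mu*(x + y - 537) = 0
Primal feasibility: x + y >= 537; dual feasibility: mu >= 0
If mu = 0 then x = y = 0, but 0 + 0 < 537 is infeasible, so the constraint is active.
Constraint active: x + y = 2*(mu/2) = 537 => mu = 537
x = y = 537/2, f = 288369/2
Verify: stationarity 2*(537/2) = 537 = mu; primal 537/2 + 537/2 = 537 >= 537; dual mu = 537 >= 0; complementary slackness 537*(537 - 537) = 0. All KKT conditions hold.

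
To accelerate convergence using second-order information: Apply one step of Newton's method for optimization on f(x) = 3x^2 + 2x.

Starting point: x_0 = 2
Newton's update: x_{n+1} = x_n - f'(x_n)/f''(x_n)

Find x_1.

f(x) = 3x^2 + 2x
f'(x) = 6x + (2), f''(x) = 6
Newton step: x_1 = x_0 - f'(x_0)/f''(x_0)
f'(2) = 14
x_1 = 2 - 14/6 = -1/3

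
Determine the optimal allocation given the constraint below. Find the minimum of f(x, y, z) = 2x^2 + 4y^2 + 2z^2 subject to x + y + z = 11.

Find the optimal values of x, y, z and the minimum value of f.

Using Lagrange multipliers on f = 2x^2 + 4y^2 + 2z^2 with constraint x + y + z = 11:
Conditions: 2*2*x = lambda, 2*4*y = lambda, 2*2*z = lambda
So x = lambda/4, y = lambda/8, z = lambda/4
Substituting into constraint: lambda * (5/8) = 11
lambda = 88/5
x = 22/5, y = 11/5, z = 22/5
Minimum value = 484/5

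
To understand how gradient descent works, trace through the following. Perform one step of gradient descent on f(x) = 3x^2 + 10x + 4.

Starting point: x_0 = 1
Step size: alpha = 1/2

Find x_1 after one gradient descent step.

f(x) = 3x^2 + 10x + 4
f'(x) = 6x + 10
f'(1) = 6*1 + (10) = 16
x_1 = x_0 - alpha * f'(x_0) = 1 - 1/2 * 16 = -7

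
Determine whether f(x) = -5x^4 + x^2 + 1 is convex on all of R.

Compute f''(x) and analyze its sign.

f(x) = -5x^4 + x^2 + 1
f'(x) = -20x^3 + 2x
f''(x) = -60x^2 + 2
f''(x) = -60x^2 + 2 -> -inf as |x| -> inf
Therefore, f is not globally convex on R.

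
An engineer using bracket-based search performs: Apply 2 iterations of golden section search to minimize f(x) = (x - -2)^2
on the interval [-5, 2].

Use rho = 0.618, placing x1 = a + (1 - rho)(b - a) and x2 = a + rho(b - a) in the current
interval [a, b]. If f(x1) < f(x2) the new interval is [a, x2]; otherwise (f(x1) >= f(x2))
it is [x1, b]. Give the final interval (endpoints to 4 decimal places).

Golden section search for min of f(x) = (x - -2)^2 on [-5, 2].
Each step: x1 = a + (1 - rho)(b - a), x2 = a + rho(b - a); if f(x1) < f(x2) keep [a, x2], otherwise keep [x1, b].
Step 1: [-5.0000, 2.0000], x1=-2.3260 (f=0.1063), x2=-0.6740 (f=1.7583); f(x1) < f(x2) => keep [-5.0000, -0.6740]
Step 2: [-5.0000, -0.6740], x1=-3.3475 (f=1.8157), x2=-2.3265 (f=0.1066); f(x1) > f(x2) => keep [-3.3475, -0.6740]
Final interval: [-3.3475, -0.6740]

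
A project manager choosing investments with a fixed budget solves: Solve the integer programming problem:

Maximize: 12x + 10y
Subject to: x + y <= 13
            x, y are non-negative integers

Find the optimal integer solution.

Objective: 12x + 10y, constraint: x + y <= 13
Coefficient of x is 12 >= coefficient of y is 10, so allocate the entire budget to x.
Optimal: x = 13, y = 0, value = 156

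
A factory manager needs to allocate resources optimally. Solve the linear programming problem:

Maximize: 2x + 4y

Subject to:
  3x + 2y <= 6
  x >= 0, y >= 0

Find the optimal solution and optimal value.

The feasible region has vertices at [(0, 0), (2, 0), (0, 3)].
Checking objective 2x + 4y at each vertex:
  (0, 0): 2*0 + 4*0 = 0
  (2, 0): 2*2 + 4*0 = 4
  (0, 3): 2*0 + 4*3 = 12
Maximum is 12 at (0, 3).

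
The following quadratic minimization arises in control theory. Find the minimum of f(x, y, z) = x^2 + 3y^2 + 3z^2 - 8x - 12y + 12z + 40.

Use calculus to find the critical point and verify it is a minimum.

f(x,y,z) = x^2 + 3y^2 + 3z^2 - 8x - 12y + 12z + 40
df/dx = 2x + (-8) = 0 => x = 4
df/dy = 6y + (-12) = 0 => y = 2
df/dz = 6z + (12) = 0 => z = -2
f(4,2,-2) = 1*(4)^2 + 3*(2)^2 + 3*(-2)^2 + -8*(4) + -12*(2) + 12*(-2) + 40 = 0
Hessian is diagonal with entries 2, 6, 6 > 0, confirmed minimum.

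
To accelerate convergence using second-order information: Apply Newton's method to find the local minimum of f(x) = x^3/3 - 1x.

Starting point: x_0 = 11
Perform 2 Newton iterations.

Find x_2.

f(x) = x^3/3 - 1x
f'(x) = x^2 - 1, f''(x) = 2x
Newton update: x_{n+1} = x_n - (x_n^2 - 1)/(2*x_n)
Step 1: x_0 = 11, f'=120, f''=22, x_1 = 61/11
Step 2: x_1 = 61/11, f'=3600/121, f''=122/11, x_2 = 1921/671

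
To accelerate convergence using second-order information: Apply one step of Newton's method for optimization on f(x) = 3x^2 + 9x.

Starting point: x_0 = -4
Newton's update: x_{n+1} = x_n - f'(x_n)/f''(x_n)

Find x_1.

f(x) = 3x^2 + 9x
f'(x) = 6x + (9), f''(x) = 6
Newton step: x_1 = x_0 - f'(x_0)/f''(x_0)
f'(-4) = -15
x_1 = -4 - -15/6 = -3/2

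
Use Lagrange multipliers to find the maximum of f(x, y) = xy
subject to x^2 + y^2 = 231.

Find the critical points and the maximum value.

Lagrange conditions: y = 2*lambda*x and x = 2*lambda*y
If x = 0 then y = 0, violating the constraint, so x, y != 0.
Dividing: y/x = x/y => x^2 = y^2 => y = x or y = -x
Constraint: 2x^2 = 231 => x^2 = 231/2 => x = +/-sqrt(231/2)
Critical points: (sqrt(231/2), sqrt(231/2)), (-sqrt(231/2), -sqrt(231/2)), (sqrt(231/2), -sqrt(231/2)), (-sqrt(231/2), sqrt(231/2))
  y = x:  xy = x^2 = 231/2  at (sqrt(231/2), sqrt(231/2)) and (-sqrt(231/2), -sqrt(231/2))
  y = -x: xy = -x^2 = -231/2 at (sqrt(231/2), -sqrt(231/2)) and (-sqrt(231/2), sqrt(231/2))
Maximum xy = 231/2 at (sqrt(231/2), sqrt(231/2)) and (-sqrt(231/2), -sqrt(231/2))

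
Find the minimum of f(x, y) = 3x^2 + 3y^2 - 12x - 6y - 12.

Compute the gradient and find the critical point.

f(x,y) = 3x^2 + 3y^2 - 12x - 6y - 12
df/dx = 6x + (-12) = 0  =>  x = 2
df/dy = 6y + (-6) = 0  =>  y = 1
f(2, 1) = 3*(2)^2 + 3*(1)^2 + -12*(2) + -6*(1) + -12 = -27
Hessian is diagonal with entries 6, 6 > 0, so this is a minimum.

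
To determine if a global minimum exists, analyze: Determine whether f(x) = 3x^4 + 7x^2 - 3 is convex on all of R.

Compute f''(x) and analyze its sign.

f(x) = 3x^4 + 7x^2 - 3
f'(x) = 12x^3 + 14x
f''(x) = 36x^2 + 14
f''(x) = 36x^2 + 14 >= 14 > 0 for all x
Therefore, f is convex on R.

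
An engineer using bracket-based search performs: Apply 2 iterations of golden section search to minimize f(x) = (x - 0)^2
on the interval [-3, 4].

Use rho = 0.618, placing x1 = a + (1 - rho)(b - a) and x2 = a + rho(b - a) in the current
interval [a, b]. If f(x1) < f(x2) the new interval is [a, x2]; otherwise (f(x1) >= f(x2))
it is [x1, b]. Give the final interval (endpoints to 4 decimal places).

Golden section search for min of f(x) = (x - 0)^2 on [-3, 4].
Each step: x1 = a + (1 - rho)(b - a), x2 = a + rho(b - a); if f(x1) < f(x2) keep [a, x2], otherwise keep [x1, b].
Step 1: [-3.0000, 4.0000], x1=-0.3260 (f=0.1063), x2=1.3260 (f=1.7583); f(x1) < f(x2) => keep [-3.0000, 1.3260]
Step 2: [-3.0000, 1.3260], x1=-1.3475 (f=1.8157), x2=-0.3265 (f=0.1066); f(x1) > f(x2) => keep [-1.3475, 1.3260]
Final interval: [-1.3475, 1.3260]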